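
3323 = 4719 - 1396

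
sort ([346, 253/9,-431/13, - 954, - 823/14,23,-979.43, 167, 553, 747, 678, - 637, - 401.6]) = [-979.43, - 954,  -  637, - 401.6, - 823/14, - 431/13,  23, 253/9,167, 346 , 553,678  ,  747]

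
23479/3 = 23479/3 =7826.33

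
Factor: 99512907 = 3^1*13^1*677^1 *3769^1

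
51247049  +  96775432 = 148022481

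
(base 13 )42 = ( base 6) 130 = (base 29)1P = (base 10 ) 54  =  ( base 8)66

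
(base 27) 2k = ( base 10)74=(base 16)4A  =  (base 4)1022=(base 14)54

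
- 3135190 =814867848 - 818003038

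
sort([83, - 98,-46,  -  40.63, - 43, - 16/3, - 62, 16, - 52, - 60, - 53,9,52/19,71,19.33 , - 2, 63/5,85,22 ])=[ - 98 ,  -  62, - 60, - 53,  -  52, - 46, - 43,-40.63, - 16/3, - 2,52/19, 9,63/5,  16,  19.33,22, 71, 83,85]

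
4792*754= 3613168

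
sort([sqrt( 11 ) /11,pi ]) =[ sqrt(11)/11,pi] 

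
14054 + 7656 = 21710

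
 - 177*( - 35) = 6195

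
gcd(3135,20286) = 3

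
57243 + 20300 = 77543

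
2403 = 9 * 267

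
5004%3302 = 1702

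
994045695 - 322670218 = 671375477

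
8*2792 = 22336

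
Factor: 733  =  733^1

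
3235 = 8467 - 5232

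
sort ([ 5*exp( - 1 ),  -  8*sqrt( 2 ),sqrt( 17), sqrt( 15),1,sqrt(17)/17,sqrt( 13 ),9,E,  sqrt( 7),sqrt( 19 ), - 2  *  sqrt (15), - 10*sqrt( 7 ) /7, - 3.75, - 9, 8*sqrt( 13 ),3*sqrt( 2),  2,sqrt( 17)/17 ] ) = [ - 8*sqrt( 2),-9, - 2*sqrt(15), -10*sqrt( 7 ) /7,-3.75, sqrt( 17 )/17, sqrt(17 ) /17,1,5*exp(-1 ),2, sqrt( 7 ),E,sqrt( 13 ),  sqrt( 15),  sqrt(17 ), 3*sqrt( 2 ),sqrt( 19 ),  9,8*sqrt(13)] 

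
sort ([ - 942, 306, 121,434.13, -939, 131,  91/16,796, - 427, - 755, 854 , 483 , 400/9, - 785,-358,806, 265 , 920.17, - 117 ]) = [ -942, - 939, - 785, - 755, - 427, - 358, - 117,91/16, 400/9,  121,131 , 265,306, 434.13, 483,  796,806,854,920.17]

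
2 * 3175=6350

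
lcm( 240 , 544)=8160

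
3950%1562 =826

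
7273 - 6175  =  1098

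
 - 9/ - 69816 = 3/23272=0.00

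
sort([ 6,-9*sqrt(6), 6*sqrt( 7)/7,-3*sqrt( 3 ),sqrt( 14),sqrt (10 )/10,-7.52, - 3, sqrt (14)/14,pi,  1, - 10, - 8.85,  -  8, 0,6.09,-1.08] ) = [-9*sqrt( 6 ),-10, - 8.85, - 8,-7.52, - 3*sqrt( 3),-3 , - 1.08 , 0,sqrt( 14 ) /14 , sqrt( 10)/10, 1 , 6*sqrt ( 7 ) /7, pi , sqrt( 14), 6,6.09]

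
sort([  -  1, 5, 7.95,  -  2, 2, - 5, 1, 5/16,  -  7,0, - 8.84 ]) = [-8.84 ,  -  7, - 5, - 2, - 1, 0,5/16,1, 2, 5, 7.95]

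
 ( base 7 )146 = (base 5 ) 313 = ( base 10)83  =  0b1010011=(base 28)2R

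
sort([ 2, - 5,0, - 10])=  [ - 10,- 5,0,  2 ]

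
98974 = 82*1207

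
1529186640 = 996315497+532871143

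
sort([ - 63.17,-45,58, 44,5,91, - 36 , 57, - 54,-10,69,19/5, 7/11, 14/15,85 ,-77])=[ - 77, - 63.17,  -  54,- 45, - 36, - 10,  7/11,14/15 , 19/5,5,44,57, 58,69,85,91 ] 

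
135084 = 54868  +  80216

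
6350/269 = 6350/269 = 23.61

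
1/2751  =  1/2751=0.00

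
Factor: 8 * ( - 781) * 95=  -2^3*5^1 * 11^1*19^1*71^1=- 593560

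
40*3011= 120440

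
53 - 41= 12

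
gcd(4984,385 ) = 7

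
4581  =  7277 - 2696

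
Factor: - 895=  - 5^1*179^1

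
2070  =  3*690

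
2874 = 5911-3037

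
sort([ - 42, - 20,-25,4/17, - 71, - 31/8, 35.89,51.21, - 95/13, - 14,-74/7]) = [-71, - 42,-25,  -  20, - 14,-74/7, - 95/13,  -  31/8, 4/17,35.89, 51.21] 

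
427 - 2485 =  - 2058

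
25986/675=8662/225 = 38.50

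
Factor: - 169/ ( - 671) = 11^( - 1)*13^2*61^( - 1 ) 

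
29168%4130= 258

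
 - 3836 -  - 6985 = 3149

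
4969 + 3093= 8062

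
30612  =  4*7653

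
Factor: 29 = 29^1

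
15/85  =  3/17 = 0.18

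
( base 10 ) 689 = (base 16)2b1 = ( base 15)30E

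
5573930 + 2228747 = 7802677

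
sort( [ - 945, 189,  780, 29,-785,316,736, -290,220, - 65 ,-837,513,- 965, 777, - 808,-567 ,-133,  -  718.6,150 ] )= [ -965 , - 945, - 837,-808 , - 785,  -  718.6,  -  567, -290, - 133, - 65,  29,  150,189, 220, 316 , 513,736, 777,780 ] 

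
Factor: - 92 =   -  2^2*23^1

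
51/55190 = 51/55190 = 0.00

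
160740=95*1692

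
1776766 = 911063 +865703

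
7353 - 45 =7308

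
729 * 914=666306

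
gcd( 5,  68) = 1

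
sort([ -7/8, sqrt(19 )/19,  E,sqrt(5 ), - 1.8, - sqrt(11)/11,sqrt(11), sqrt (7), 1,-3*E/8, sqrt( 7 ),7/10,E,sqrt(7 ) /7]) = [ - 1.8, - 3*E/8,-7/8, - sqrt(11)/11,sqrt(19) /19,sqrt( 7 )/7, 7/10,1,sqrt(5),sqrt(7),sqrt( 7),E,E, sqrt( 11)]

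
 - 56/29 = - 2 + 2/29 = - 1.93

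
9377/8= 9377/8 = 1172.12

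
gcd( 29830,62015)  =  785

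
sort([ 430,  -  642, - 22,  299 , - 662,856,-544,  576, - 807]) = [ - 807, - 662, - 642,  -  544, - 22, 299, 430,576, 856 ]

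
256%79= 19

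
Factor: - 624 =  - 2^4 * 3^1*13^1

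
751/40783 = 751/40783=0.02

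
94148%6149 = 1913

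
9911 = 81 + 9830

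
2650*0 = 0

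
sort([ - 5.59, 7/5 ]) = [ - 5.59,7/5 ]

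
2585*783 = 2024055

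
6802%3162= 478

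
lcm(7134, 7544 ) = 656328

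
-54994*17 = -934898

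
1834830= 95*19314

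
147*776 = 114072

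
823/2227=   823/2227= 0.37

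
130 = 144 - 14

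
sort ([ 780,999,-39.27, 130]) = [ - 39.27,130,780, 999 ] 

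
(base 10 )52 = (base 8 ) 64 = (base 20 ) 2C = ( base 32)1k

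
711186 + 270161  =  981347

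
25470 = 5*5094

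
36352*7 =254464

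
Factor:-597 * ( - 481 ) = 287157 = 3^1 * 13^1 *37^1*199^1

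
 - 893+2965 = 2072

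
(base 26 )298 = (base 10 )1594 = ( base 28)20Q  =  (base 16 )63A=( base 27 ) 251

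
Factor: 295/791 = 5^1 * 7^( - 1 ) * 59^1*113^( - 1) 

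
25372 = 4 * 6343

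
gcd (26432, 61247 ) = 1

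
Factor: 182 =2^1*7^1*13^1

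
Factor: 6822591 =3^1*719^1 * 3163^1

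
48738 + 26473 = 75211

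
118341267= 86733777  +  31607490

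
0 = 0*122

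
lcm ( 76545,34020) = 306180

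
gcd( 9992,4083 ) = 1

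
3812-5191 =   -  1379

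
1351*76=102676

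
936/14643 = 104/1627 = 0.06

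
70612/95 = 70612/95= 743.28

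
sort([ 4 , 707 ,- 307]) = [ - 307, 4,707]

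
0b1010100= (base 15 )59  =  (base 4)1110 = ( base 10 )84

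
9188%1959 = 1352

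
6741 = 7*963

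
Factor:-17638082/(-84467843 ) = 2^1*7^1*11^1*53^1*401^ ( - 1 ) *2161^1* 210643^(  -  1)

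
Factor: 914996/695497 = 2^2*11^( - 1)*23^( - 1 )*31^1 * 47^1*157^1 *2749^ (-1)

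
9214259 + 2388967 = 11603226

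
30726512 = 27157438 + 3569074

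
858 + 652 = 1510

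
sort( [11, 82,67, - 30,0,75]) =[ - 30,0,11, 67,75, 82 ]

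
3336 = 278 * 12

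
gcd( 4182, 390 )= 6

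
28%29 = 28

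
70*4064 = 284480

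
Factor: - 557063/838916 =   -  587/884= -2^( - 2 )*13^( - 1)* 17^( - 1) * 587^1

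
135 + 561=696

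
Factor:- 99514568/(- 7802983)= 2^3*17^(- 1 )*109^(-1 ) * 4211^( - 1)*12439321^1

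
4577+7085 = 11662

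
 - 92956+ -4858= -97814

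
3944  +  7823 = 11767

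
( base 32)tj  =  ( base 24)1fb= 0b1110110011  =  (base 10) 947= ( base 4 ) 32303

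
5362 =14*383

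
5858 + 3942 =9800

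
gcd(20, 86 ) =2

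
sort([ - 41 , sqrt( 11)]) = [ - 41, sqrt(11)]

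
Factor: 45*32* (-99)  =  - 142560  =  - 2^5*3^4  *  5^1*11^1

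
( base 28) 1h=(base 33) 1C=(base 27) 1i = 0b101101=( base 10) 45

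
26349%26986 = 26349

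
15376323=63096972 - 47720649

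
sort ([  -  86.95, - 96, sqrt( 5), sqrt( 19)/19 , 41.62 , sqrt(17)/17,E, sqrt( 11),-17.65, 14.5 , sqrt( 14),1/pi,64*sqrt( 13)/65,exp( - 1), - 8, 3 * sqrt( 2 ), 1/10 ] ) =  [ - 96, -86.95, - 17.65,-8, 1/10,  sqrt( 19 ) /19, sqrt(17 )/17, 1/pi, exp( - 1), sqrt( 5),E, sqrt(11 ),  64*sqrt( 13 )/65,sqrt( 14 ),3*sqrt(2 ), 14.5, 41.62]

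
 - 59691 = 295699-355390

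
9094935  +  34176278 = 43271213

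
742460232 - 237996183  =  504464049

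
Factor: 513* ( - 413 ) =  -3^3*7^1*19^1*59^1=- 211869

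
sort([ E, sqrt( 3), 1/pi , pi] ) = [1/pi, sqrt( 3 ),E,pi]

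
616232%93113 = 57554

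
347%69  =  2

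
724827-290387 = 434440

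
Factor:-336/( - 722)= 2^3*  3^1 *7^1*19^( - 2) = 168/361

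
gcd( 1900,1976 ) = 76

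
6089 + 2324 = 8413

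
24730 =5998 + 18732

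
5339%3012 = 2327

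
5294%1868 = 1558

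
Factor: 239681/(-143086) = - 2^( - 1)*13^1*29^( - 1)*103^1*179^1*2467^(-1 )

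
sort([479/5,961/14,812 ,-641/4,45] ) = [ - 641/4, 45,961/14,479/5, 812] 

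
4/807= 4/807 = 0.00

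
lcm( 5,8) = 40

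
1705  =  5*341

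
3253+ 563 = 3816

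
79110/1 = 79110 = 79110.00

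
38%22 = 16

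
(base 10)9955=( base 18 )1cd1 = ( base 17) 207a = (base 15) 2e3a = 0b10011011100011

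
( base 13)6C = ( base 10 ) 90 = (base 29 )33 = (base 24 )3I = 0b1011010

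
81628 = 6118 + 75510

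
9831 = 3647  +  6184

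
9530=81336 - 71806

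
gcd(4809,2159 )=1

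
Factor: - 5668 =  - 2^2 * 13^1*109^1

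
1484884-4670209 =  - 3185325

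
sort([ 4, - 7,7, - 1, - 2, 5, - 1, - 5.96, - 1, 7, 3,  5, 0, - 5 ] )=[-7, - 5.96, - 5, -2, - 1, - 1,- 1,0,3,4,5, 5, 7, 7]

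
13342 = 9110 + 4232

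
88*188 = 16544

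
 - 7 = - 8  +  1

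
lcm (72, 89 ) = 6408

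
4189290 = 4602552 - 413262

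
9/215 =9/215 = 0.04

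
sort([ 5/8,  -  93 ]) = [ - 93,5/8]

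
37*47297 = 1749989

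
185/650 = 37/130 =0.28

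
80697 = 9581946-9501249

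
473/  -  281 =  - 473/281 = - 1.68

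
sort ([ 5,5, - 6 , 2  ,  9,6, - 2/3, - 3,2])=[ - 6, - 3, -2/3, 2,2,5,5,6, 9]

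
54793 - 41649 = 13144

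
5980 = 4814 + 1166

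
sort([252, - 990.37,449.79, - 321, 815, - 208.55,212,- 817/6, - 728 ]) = [-990.37, - 728 ,-321,-208.55, - 817/6,212, 252,449.79 , 815]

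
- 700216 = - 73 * 9592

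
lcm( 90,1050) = 3150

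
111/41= 2 + 29/41 = 2.71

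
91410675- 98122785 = -6712110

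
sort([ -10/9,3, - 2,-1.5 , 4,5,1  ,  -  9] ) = [- 9, - 2, - 1.5, - 10/9, 1,3,4,5 ] 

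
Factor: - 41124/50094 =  - 298/363 = - 2^1*3^( - 1)*11^(- 2)*149^1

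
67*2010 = 134670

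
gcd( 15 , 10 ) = 5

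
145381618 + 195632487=341014105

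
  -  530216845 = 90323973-620540818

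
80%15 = 5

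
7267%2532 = 2203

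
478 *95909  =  45844502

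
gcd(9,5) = 1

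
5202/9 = 578 = 578.00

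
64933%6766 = 4039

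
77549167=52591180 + 24957987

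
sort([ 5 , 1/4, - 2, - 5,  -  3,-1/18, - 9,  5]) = [ - 9,- 5, - 3 , - 2, - 1/18,1/4,5,5 ] 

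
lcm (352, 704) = 704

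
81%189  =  81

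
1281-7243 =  - 5962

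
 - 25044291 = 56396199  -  81440490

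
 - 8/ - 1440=1/180 = 0.01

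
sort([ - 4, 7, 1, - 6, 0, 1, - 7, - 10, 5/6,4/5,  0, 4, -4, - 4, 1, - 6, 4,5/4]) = [ - 10, - 7, - 6, - 6, - 4, - 4, - 4 , 0, 0, 4/5 , 5/6, 1,1, 1,5/4,4,4, 7]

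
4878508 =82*59494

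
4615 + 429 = 5044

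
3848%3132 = 716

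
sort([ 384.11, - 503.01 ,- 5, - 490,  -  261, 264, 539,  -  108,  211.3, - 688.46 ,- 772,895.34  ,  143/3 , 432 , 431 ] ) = [ -772,-688.46, - 503.01, - 490, - 261, - 108, - 5, 143/3,211.3 , 264 , 384.11,431,432, 539,895.34]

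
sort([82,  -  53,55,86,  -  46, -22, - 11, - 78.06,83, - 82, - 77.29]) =[-82, - 78.06, - 77.29,-53,-46 ,- 22, - 11,55,  82,83 , 86]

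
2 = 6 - 4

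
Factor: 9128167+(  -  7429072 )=1699095  =  3^1 * 5^1*227^1 * 499^1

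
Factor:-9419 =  - 9419^1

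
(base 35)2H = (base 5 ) 322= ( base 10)87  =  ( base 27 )36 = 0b1010111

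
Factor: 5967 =3^3*13^1*17^1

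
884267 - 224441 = 659826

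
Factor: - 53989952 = -2^6*769^1*1097^1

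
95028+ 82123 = 177151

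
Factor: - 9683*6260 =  - 60615580=- 2^2 * 5^1*23^1*313^1 * 421^1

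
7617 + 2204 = 9821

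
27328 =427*64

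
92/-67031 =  - 1 + 66939/67031 = - 0.00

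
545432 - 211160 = 334272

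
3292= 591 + 2701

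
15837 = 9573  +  6264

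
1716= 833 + 883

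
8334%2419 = 1077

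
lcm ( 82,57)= 4674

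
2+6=8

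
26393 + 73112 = 99505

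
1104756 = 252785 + 851971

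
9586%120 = 106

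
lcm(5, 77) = 385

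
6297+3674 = 9971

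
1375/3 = 458+1/3 = 458.33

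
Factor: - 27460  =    -  2^2*5^1*1373^1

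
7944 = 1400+6544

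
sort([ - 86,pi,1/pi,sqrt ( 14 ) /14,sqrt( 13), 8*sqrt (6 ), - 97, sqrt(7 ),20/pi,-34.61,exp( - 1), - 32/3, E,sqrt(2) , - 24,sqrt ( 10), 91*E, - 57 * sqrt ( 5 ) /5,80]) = [ - 97, - 86, - 34.61, - 57*sqrt(5 )/5,  -  24, - 32/3,sqrt( 14) /14,1/pi,exp( - 1), sqrt (2 ), sqrt (7 ),E,pi, sqrt( 10),sqrt(13 ), 20/pi,8 * sqrt ( 6 ),80,91*E] 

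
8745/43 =8745/43 = 203.37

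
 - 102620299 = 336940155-439560454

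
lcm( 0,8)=0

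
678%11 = 7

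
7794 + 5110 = 12904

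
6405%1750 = 1155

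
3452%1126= 74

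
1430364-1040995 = 389369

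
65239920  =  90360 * 722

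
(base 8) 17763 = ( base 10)8179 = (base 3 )102012221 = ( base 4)1333303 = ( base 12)4897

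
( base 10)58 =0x3A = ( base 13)46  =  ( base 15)3d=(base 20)2I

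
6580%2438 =1704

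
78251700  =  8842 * 8850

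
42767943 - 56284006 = - 13516063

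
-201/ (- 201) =1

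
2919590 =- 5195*( - 562 )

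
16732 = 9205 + 7527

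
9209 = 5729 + 3480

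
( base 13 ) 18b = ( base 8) 434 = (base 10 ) 284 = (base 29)9n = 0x11C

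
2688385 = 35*76811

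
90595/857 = 90595/857 = 105.71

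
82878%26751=2625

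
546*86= 46956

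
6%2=0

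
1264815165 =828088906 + 436726259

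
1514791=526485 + 988306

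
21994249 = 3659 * 6011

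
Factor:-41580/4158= - 10 = - 2^1*5^1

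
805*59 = 47495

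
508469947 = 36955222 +471514725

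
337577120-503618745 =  - 166041625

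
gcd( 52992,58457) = 1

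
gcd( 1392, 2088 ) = 696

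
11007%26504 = 11007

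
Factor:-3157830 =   -  2^1*3^2*5^1*13^1*2699^1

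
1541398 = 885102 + 656296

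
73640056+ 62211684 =135851740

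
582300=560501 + 21799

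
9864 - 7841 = 2023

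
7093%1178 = 25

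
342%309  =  33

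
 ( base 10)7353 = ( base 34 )6c9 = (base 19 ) 1170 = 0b1110010111001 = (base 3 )101002100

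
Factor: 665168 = 2^4*7^1*5939^1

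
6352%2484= 1384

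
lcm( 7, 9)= 63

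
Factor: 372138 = 2^1*3^1*13^2*367^1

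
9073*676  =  6133348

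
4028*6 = 24168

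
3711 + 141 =3852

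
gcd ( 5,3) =1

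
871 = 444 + 427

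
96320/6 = 16053+1/3 = 16053.33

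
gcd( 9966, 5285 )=151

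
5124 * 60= 307440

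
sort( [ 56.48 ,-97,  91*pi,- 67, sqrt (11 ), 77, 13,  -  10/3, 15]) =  [ - 97, - 67,-10/3,sqrt (11), 13,15, 56.48, 77 , 91*pi]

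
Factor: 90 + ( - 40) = 2^1*5^2 =50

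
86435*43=3716705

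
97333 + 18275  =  115608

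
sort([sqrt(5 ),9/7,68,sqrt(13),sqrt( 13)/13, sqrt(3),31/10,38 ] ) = [sqrt( 13)/13,9/7,sqrt(3),  sqrt(5),31/10,sqrt(13), 38,68]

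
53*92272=4890416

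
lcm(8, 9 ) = 72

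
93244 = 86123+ 7121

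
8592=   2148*4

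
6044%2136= 1772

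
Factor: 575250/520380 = 325/294 = 2^( - 1)*3^( - 1)*5^2  *7^( - 2) *13^1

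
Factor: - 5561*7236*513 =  - 2^2*3^6*19^1 * 67^2*83^1  =  - 20642810148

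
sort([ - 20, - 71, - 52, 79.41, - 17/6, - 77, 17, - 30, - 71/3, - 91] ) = [ - 91, - 77 , - 71, - 52, - 30, - 71/3, - 20, - 17/6,17,  79.41 ] 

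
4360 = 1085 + 3275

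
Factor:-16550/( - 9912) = 8275/4956 =2^( - 2 )*3^ (-1 )*5^2 *7^(-1)*59^( - 1)*331^1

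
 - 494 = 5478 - 5972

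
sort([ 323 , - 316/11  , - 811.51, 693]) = [-811.51, - 316/11, 323, 693]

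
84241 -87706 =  - 3465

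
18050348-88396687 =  - 70346339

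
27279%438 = 123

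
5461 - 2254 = 3207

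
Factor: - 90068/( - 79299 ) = 2^2*3^( - 4 )*23^1  =  92/81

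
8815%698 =439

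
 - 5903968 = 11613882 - 17517850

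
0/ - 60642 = 0/1  =  -  0.00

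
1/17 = 1/17 = 0.06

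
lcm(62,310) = 310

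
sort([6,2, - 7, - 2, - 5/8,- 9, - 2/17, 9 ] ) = [- 9,-7, - 2, -5/8, - 2/17,  2,6, 9] 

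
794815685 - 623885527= 170930158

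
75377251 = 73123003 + 2254248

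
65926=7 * 9418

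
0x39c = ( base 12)650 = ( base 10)924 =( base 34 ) R6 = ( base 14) 4A0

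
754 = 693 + 61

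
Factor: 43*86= 2^1* 43^2  =  3698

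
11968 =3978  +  7990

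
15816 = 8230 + 7586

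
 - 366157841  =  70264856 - 436422697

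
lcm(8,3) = 24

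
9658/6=1609 + 2/3 = 1609.67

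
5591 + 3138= 8729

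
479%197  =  85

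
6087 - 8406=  - 2319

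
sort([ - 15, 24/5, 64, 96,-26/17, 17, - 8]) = [ - 15, - 8, - 26/17,24/5, 17, 64, 96]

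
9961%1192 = 425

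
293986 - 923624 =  - 629638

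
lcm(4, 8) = 8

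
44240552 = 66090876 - 21850324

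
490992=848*579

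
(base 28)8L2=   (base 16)1ACE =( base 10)6862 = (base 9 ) 10364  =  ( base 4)1223032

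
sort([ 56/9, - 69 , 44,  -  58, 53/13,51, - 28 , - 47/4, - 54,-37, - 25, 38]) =[ - 69, - 58, - 54,-37 , - 28 , - 25,-47/4, 53/13, 56/9,38,44, 51]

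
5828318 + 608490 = 6436808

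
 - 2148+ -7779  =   - 9927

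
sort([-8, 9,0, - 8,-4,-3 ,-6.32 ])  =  [-8 , - 8, - 6.32, - 4,  -  3,0 , 9 ] 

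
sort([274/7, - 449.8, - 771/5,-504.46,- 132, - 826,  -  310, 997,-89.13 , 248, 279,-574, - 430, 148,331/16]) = [ - 826, - 574,  -  504.46,-449.8, - 430, - 310 ,-771/5, - 132,-89.13,331/16, 274/7,148,248, 279,997]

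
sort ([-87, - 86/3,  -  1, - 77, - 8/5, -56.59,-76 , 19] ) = [-87, - 77,-76, - 56.59,-86/3,-8/5,-1, 19] 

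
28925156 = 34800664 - 5875508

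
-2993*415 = - 1242095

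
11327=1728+9599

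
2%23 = 2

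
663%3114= 663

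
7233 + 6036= 13269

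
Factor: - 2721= -3^1*907^1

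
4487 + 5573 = 10060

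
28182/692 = 14091/346 = 40.73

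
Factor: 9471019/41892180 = 2^( - 2)*3^( - 1)*5^(-1)*11^ (  -  1)*63473^(  -  1)*9471019^1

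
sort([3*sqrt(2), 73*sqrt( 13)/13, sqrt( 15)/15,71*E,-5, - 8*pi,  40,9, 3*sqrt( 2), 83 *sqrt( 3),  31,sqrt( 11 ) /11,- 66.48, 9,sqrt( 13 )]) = [ - 66.48,-8*pi, - 5,sqrt( 15)/15,  sqrt(11)/11, sqrt( 13),3*sqrt ( 2),3*sqrt(2), 9, 9,73*sqrt( 13 )/13,31,40, 83*sqrt( 3) , 71*E]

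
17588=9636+7952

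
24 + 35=59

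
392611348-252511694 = 140099654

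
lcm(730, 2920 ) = 2920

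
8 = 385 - 377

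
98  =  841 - 743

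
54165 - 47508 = 6657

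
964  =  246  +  718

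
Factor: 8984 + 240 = 2^3*1153^1   =  9224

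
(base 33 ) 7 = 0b111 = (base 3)21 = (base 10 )7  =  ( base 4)13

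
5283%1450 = 933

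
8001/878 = 8001/878 =9.11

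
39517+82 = 39599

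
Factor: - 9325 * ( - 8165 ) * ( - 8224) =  - 626164052000 = - 2^5*5^3*23^1 * 71^1 * 257^1*373^1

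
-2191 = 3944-6135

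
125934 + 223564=349498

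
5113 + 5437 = 10550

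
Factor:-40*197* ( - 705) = 5555400 = 2^3 * 3^1*5^2*47^1* 197^1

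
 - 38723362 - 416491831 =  - 455215193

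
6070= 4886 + 1184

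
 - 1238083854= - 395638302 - 842445552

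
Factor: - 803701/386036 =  - 2^ (  -  2) * 7^( - 1 )*17^( - 1 )*991^1  =  - 991/476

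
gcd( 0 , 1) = 1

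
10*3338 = 33380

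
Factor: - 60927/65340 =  - 2^( - 2)*3^( - 2)*5^ ( - 1) * 11^ (-2 )*23^1*883^1 =- 20309/21780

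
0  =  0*753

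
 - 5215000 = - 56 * 93125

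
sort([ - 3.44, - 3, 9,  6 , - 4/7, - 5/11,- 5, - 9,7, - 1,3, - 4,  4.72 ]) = [-9, - 5,-4, -3.44, - 3, - 1, - 4/7,-5/11 , 3,4.72 , 6, 7  ,  9]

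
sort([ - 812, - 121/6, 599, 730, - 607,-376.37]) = [ - 812, -607, - 376.37, - 121/6,599 , 730 ] 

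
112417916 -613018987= - 500601071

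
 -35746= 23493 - 59239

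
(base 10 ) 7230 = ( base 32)71U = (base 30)810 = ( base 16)1c3e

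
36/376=9/94 = 0.10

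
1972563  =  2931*673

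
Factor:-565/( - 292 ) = 2^( - 2)*5^1*73^ (-1 )*113^1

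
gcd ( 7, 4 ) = 1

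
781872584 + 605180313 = 1387052897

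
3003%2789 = 214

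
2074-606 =1468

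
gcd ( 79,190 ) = 1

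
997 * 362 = 360914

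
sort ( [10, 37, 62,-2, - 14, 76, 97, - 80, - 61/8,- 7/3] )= [ - 80, - 14, - 61/8, - 7/3, - 2,10, 37, 62,76, 97] 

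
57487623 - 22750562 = 34737061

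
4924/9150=2462/4575=0.54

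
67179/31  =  2167 + 2/31= 2167.06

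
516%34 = 6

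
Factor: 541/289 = 17^( - 2)*541^1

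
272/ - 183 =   -  2 + 94/183 = - 1.49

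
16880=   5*3376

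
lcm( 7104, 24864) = 49728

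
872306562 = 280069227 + 592237335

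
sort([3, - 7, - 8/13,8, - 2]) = [-7, - 2, - 8/13,3 , 8]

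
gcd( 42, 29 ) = 1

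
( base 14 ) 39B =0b1011010101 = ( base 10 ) 725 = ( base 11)5AA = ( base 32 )ml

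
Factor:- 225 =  -3^2 * 5^2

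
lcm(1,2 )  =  2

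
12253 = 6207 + 6046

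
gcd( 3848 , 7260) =4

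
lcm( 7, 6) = 42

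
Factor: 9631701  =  3^2*1070189^1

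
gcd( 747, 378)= 9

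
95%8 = 7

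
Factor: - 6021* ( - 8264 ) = 49757544=2^3*3^3*223^1*1033^1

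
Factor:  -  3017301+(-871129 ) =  -3888430=-2^1*5^1*7^1*13^1*4273^1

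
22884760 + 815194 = 23699954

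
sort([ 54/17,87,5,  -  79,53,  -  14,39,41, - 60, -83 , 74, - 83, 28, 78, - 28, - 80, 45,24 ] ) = [ - 83, - 83, - 80  ,-79, - 60,-28,  -  14,54/17,5, 24,28, 39, 41, 45, 53, 74,78, 87]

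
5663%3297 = 2366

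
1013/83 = 1013/83= 12.20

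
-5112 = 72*( - 71 ) 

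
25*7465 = 186625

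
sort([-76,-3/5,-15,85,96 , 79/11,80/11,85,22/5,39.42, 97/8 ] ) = [- 76,  -  15, - 3/5, 22/5,79/11, 80/11, 97/8,39.42, 85,85, 96]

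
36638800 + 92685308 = 129324108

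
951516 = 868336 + 83180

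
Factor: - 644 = - 2^2*7^1*23^1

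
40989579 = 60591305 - 19601726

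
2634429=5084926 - 2450497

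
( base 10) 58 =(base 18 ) 34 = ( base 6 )134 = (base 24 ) 2A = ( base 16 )3a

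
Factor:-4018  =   - 2^1*7^2*41^1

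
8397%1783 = 1265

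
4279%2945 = 1334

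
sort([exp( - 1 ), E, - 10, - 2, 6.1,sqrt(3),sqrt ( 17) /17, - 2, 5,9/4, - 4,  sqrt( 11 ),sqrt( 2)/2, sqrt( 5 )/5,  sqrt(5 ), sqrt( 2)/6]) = [ - 10, - 4, - 2,-2,sqrt (2)/6,sqrt( 17 ) /17,exp (-1),sqrt( 5 ) /5, sqrt(2 )/2, sqrt( 3 ),sqrt(5),9/4,E,sqrt ( 11), 5, 6.1]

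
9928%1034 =622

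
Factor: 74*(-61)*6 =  - 27084 = - 2^2*3^1*37^1 * 61^1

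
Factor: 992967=3^1* 479^1*691^1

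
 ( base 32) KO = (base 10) 664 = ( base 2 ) 1010011000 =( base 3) 220121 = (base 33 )k4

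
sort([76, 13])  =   [ 13, 76]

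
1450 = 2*725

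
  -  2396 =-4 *599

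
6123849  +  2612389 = 8736238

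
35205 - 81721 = - 46516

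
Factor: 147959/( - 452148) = - 161/492 = -2^ ( - 2 )*3^( - 1)*7^1*23^1*41^(-1 ) 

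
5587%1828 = 103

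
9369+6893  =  16262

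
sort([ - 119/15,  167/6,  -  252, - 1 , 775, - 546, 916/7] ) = [  -  546 , - 252,-119/15, - 1, 167/6,916/7,775]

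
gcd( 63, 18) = 9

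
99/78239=99/78239 = 0.00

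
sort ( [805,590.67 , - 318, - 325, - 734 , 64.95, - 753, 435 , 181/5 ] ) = [ - 753, - 734,-325 , - 318,  181/5,64.95, 435,  590.67,805] 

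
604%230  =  144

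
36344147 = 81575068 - 45230921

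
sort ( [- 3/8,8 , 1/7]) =[ - 3/8 , 1/7,8 ]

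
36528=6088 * 6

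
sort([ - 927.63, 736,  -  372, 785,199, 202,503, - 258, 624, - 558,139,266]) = [ - 927.63, - 558, - 372, - 258 , 139, 199,202, 266,503,624,736, 785]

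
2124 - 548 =1576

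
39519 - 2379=37140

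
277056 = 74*3744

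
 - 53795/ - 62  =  867 + 41/62  =  867.66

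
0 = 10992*0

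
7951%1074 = 433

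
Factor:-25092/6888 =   -  2^(  -  1)*3^1*7^( - 1 )  *17^1 = - 51/14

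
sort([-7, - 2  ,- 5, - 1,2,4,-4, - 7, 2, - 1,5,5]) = [-7, - 7,-5,-4, - 2, - 1, - 1,  2,2,4 , 5,5]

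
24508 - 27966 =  - 3458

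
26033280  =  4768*5460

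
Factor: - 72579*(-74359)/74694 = 1798967287/24898 =2^ (-1)*13^1*23^1 * 53^1*59^ ( - 1 )*61^1*211^(-1)*1861^1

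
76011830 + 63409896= 139421726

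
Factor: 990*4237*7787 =32663583810 = 2^1*3^2*5^1*11^1*13^1*19^1 * 223^1*599^1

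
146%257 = 146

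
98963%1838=1549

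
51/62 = 51/62 = 0.82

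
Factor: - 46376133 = - 3^1 * 29^1*37^1*14407^1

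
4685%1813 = 1059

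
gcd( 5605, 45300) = 5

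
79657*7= 557599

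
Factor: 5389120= 2^6*5^1*11^1 *1531^1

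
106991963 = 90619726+16372237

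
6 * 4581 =27486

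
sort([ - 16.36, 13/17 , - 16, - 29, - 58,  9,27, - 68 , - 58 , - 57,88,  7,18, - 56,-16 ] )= [ - 68 , - 58, - 58, - 57 , - 56, - 29, - 16.36, - 16,- 16,  13/17, 7, 9,18, 27, 88]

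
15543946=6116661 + 9427285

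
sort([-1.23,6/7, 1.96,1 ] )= [ - 1.23,6/7, 1, 1.96 ] 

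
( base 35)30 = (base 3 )10220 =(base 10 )105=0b1101001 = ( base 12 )89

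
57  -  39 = 18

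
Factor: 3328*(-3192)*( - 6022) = 63971561472=2^12*3^1*7^1 * 13^1*19^1 * 3011^1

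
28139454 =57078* 493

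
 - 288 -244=-532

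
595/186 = 3+37/186 = 3.20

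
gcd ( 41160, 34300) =6860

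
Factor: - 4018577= - 73^1*55049^1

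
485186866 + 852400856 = 1337587722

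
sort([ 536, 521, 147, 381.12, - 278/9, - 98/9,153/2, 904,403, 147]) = [ - 278/9,-98/9,  153/2, 147, 147, 381.12,403,521, 536, 904 ] 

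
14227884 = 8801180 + 5426704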